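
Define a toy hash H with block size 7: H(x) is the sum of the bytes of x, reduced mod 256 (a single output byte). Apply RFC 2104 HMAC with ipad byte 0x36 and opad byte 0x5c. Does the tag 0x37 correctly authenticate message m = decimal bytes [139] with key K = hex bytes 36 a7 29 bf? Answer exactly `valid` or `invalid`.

Key hex bytes 36 a7 29 bf is 4 bytes ≤ B = 7; zero-pad to 7 bytes: K' = 36 a7 29 bf 00 00 00.
K' ⊕ ipad = 00 91 1f 89 36 36 36; K' ⊕ opad = 6a fb 75 e3 5c 5c 5c.
Inner hash: sum = 0+145+31+137+54+54+54+139 = 614; mod 256 = 102 → 66.
Outer hash (recomputed tag): sum = 106+251+117+227+92+92+92+102 = 1079; mod 256 = 55 → 37.
Recomputed tag = 37; claimed = 37 → match.

valid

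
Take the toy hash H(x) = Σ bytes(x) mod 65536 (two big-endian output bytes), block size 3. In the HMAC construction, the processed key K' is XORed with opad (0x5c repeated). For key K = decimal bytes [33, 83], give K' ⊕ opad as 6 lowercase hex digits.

Key decimal bytes [33, 83] = 21 53 is 2 bytes ≤ B = 3; zero-pad to 3 bytes: K' = 21 53 00.
XOR each byte with 0x5c: 21⊕5c=7d, 53⊕5c=0f, 00⊕5c=5c.

7d0f5c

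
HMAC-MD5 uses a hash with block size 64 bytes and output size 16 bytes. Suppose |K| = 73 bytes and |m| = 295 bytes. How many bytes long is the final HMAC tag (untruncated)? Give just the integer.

The tag is one MD5 digest: 16 bytes.

16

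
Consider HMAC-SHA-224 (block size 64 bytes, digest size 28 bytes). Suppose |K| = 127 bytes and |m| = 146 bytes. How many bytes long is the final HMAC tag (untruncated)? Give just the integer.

28

The tag is one SHA-224 digest: 28 bytes.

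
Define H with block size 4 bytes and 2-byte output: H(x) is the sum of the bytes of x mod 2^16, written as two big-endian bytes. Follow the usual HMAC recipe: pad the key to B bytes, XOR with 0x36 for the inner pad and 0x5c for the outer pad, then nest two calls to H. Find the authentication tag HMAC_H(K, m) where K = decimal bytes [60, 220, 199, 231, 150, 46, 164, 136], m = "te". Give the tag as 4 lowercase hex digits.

Key decimal bytes [60, 220, 199, 231, 150, 46, 164, 136] = 3c dc c7 e7 96 2e a4 88 is 8 bytes > B = 4, so hash it first: H(key) = 04 b6, then zero-pad to 4 bytes: K' = 04 b6 00 00.
K' ⊕ ipad = 32 80 36 36.  K' ⊕ opad = 58 ea 5c 5c.
Inner input = (K'⊕ipad) ∥ m = 32 80 36 36 ∥ 74 65.
Inner hash: sum = 50+128+54+54+116+101 = 503 → 01 f7.
Outer input = (K'⊕opad) ∥ inner = 58 ea 5c 5c ∥ 01 f7.
Outer hash (tag): sum = 88+234+92+92+1+247 = 754 → 02 f2.

02f2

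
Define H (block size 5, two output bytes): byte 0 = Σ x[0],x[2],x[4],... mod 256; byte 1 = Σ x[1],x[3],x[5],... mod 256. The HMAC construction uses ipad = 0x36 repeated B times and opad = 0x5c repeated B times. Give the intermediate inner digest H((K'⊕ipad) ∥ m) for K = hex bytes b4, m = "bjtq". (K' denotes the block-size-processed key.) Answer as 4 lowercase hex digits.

Key hex bytes b4 is 1 byte ≤ B = 5; zero-pad to 5 bytes: K' = b4 00 00 00 00.
K' ⊕ ipad = 82 36 36 36 36.
Inner input = 82 36 36 36 36 ∥ 62 6a 74 71.
Inner hash: even-index sum = 457 mod 256 = 201; odd-index sum = 322 mod 256 = 66 → c9 42.

c942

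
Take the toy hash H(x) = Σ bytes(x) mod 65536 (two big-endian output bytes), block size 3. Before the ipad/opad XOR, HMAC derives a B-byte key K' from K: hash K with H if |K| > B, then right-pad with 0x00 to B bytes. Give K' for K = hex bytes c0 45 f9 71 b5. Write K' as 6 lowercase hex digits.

|K| = 5 > B = 3, so first hash the key.
H(K): sum = 192+69+249+113+181 = 804 → 03 24.
Zero-pad H(K) = 03 24 to 3 bytes: K' = 03 24 00.

032400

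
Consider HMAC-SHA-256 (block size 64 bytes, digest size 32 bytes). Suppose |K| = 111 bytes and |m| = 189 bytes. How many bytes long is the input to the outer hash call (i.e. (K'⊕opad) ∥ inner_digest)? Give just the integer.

96

Key is 111 > 64 bytes, so it is hashed to 32 bytes then zero-padded to 64: |K'| = 64.
Outer input = (K'⊕opad) ∥ H(inner) → 64 + 32 = 96 bytes.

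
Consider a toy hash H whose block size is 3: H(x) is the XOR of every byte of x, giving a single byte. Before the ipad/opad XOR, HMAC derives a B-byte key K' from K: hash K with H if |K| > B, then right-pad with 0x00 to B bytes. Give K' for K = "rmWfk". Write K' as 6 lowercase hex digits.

450000

|K| = 5 > B = 3, so first hash the key.
H(K): XOR 72⊕6d⊕57⊕66⊕6b = 45.
Zero-pad H(K) = 45 to 3 bytes: K' = 45 00 00.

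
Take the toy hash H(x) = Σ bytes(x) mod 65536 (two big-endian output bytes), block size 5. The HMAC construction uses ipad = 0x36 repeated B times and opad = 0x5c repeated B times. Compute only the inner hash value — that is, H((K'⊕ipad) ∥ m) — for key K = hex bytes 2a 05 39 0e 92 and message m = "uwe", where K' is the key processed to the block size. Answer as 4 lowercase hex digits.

Key hex bytes 2a 05 39 0e 92 is exactly B = 5 bytes: K' = 2a 05 39 0e 92.
K' ⊕ ipad = 1c 33 0f 38 a4.
Inner input = 1c 33 0f 38 a4 ∥ 75 77 65.
Inner hash: sum = 28+51+15+56+164+117+119+101 = 651 → 02 8b.

028b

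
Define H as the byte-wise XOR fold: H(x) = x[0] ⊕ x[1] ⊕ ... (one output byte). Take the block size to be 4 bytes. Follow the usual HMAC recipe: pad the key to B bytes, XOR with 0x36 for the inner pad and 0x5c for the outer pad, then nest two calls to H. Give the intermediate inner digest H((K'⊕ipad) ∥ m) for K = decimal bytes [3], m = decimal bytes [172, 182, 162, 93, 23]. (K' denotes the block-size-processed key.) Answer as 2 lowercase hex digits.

f1

Key decimal bytes [3] = 03 is 1 byte ≤ B = 4; zero-pad to 4 bytes: K' = 03 00 00 00.
K' ⊕ ipad = 35 36 36 36.
Inner input = 35 36 36 36 ∥ ac b6 a2 5d 17.
Inner hash: XOR 35⊕36⊕36⊕36⊕ac⊕b6⊕a2⊕5d⊕17 = f1.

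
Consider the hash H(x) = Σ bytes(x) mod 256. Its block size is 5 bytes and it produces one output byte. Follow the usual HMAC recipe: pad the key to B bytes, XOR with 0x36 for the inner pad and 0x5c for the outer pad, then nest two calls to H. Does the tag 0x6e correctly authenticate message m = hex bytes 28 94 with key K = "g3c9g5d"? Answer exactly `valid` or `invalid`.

valid

Key "g3c9g5d" = 67 33 63 39 67 35 64 is 7 bytes > B = 5, so hash it first: H(key) = 36, then zero-pad to 5 bytes: K' = 36 00 00 00 00.
K' ⊕ ipad = 00 36 36 36 36; K' ⊕ opad = 6a 5c 5c 5c 5c.
Inner hash: sum = 0+54+54+54+54+40+148 = 404; mod 256 = 148 → 94.
Outer hash (recomputed tag): sum = 106+92+92+92+92+148 = 622; mod 256 = 110 → 6e.
Recomputed tag = 6e; claimed = 6e → match.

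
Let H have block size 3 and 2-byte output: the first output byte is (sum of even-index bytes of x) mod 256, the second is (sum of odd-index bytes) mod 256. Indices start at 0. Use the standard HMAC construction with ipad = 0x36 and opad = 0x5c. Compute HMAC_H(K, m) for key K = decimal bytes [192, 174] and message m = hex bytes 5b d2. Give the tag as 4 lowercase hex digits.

ebf0

Key decimal bytes [192, 174] = c0 ae is 2 bytes ≤ B = 3; zero-pad to 3 bytes: K' = c0 ae 00.
K' ⊕ ipad = f6 98 36.  K' ⊕ opad = 9c f2 5c.
Inner input = (K'⊕ipad) ∥ m = f6 98 36 ∥ 5b d2.
Inner hash: even-index sum = 510 mod 256 = 254; odd-index sum = 243 mod 256 = 243 → fe f3.
Outer input = (K'⊕opad) ∥ inner = 9c f2 5c ∥ fe f3.
Outer hash (tag): even-index sum = 491 mod 256 = 235; odd-index sum = 496 mod 256 = 240 → eb f0.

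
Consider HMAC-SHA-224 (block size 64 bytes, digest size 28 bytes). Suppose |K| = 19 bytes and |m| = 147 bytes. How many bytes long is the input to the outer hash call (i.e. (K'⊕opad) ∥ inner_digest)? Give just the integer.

Key is 19 ≤ 64 bytes, zero-padded: |K'| = 64.
Outer input = (K'⊕opad) ∥ H(inner) → 64 + 28 = 92 bytes.

92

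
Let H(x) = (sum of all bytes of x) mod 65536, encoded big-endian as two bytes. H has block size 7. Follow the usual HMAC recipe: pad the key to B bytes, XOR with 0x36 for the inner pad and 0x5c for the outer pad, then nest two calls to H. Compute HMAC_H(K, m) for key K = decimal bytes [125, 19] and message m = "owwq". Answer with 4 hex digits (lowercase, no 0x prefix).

028b

Key decimal bytes [125, 19] = 7d 13 is 2 bytes ≤ B = 7; zero-pad to 7 bytes: K' = 7d 13 00 00 00 00 00.
K' ⊕ ipad = 4b 25 36 36 36 36 36.  K' ⊕ opad = 21 4f 5c 5c 5c 5c 5c.
Inner input = (K'⊕ipad) ∥ m = 4b 25 36 36 36 36 36 ∥ 6f 77 77 71.
Inner hash: sum = 75+37+54+54+54+54+54+111+119+119+113 = 844 → 03 4c.
Outer input = (K'⊕opad) ∥ inner = 21 4f 5c 5c 5c 5c 5c ∥ 03 4c.
Outer hash (tag): sum = 33+79+92+92+92+92+92+3+76 = 651 → 02 8b.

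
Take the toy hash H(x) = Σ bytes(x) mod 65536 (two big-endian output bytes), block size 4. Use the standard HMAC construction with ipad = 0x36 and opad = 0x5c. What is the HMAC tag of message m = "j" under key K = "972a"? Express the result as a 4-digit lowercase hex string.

0250

Key "972a" = 39 37 32 61 is exactly B = 4 bytes: K' = 39 37 32 61.
K' ⊕ ipad = 0f 01 04 57.  K' ⊕ opad = 65 6b 6e 3d.
Inner input = (K'⊕ipad) ∥ m = 0f 01 04 57 ∥ 6a.
Inner hash: sum = 15+1+4+87+106 = 213 → 00 d5.
Outer input = (K'⊕opad) ∥ inner = 65 6b 6e 3d ∥ 00 d5.
Outer hash (tag): sum = 101+107+110+61+0+213 = 592 → 02 50.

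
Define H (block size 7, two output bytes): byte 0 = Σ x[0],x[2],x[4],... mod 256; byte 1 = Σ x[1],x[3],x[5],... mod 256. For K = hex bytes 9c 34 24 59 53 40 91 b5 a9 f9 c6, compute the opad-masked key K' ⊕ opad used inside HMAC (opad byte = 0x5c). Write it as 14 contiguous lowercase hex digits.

Key hex bytes 9c 34 24 59 53 40 91 b5 a9 f9 c6 is 11 bytes > B = 7, so hash it first: H(key) = 13 7b, then zero-pad to 7 bytes: K' = 13 7b 00 00 00 00 00.
XOR each byte with 0x5c: 13⊕5c=4f, 7b⊕5c=27, 00⊕5c=5c, 00⊕5c=5c, 00⊕5c=5c, 00⊕5c=5c, 00⊕5c=5c.

4f275c5c5c5c5c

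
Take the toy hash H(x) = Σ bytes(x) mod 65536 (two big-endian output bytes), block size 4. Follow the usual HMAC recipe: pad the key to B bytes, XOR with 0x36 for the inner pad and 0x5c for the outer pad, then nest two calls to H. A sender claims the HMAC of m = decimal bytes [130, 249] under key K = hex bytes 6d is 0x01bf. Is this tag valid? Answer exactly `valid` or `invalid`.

Key hex bytes 6d is 1 byte ≤ B = 4; zero-pad to 4 bytes: K' = 6d 00 00 00.
K' ⊕ ipad = 5b 36 36 36; K' ⊕ opad = 31 5c 5c 5c.
Inner hash: sum = 91+54+54+54+130+249 = 632 → 02 78.
Outer hash (recomputed tag): sum = 49+92+92+92+2+120 = 447 → 01 bf.
Recomputed tag = 01bf; claimed = 01bf → match.

valid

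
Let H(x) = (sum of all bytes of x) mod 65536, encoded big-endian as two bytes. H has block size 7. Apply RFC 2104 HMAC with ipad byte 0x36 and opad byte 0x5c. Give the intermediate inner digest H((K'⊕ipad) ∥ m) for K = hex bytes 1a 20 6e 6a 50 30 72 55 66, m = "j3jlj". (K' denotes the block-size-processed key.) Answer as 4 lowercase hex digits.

Key hex bytes 1a 20 6e 6a 50 30 72 55 66 is 9 bytes > B = 7, so hash it first: H(key) = 02 bf, then zero-pad to 7 bytes: K' = 02 bf 00 00 00 00 00.
K' ⊕ ipad = 34 89 36 36 36 36 36.
Inner input = 34 89 36 36 36 36 36 ∥ 6a 33 6a 6c 6a.
Inner hash: sum = 52+137+54+54+54+54+54+106+51+106+108+106 = 936 → 03 a8.

03a8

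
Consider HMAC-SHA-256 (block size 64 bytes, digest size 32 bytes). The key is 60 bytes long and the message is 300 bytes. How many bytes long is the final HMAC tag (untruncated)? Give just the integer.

The tag is one SHA-256 digest: 32 bytes.

32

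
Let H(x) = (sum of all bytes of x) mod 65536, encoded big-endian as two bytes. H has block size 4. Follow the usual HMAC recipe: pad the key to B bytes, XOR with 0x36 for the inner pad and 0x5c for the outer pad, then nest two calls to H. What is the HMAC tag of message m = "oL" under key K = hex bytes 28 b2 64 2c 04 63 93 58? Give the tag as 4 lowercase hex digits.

Key hex bytes 28 b2 64 2c 04 63 93 58 is 8 bytes > B = 4, so hash it first: H(key) = 02 bc, then zero-pad to 4 bytes: K' = 02 bc 00 00.
K' ⊕ ipad = 34 8a 36 36.  K' ⊕ opad = 5e e0 5c 5c.
Inner input = (K'⊕ipad) ∥ m = 34 8a 36 36 ∥ 6f 4c.
Inner hash: sum = 52+138+54+54+111+76 = 485 → 01 e5.
Outer input = (K'⊕opad) ∥ inner = 5e e0 5c 5c ∥ 01 e5.
Outer hash (tag): sum = 94+224+92+92+1+229 = 732 → 02 dc.

02dc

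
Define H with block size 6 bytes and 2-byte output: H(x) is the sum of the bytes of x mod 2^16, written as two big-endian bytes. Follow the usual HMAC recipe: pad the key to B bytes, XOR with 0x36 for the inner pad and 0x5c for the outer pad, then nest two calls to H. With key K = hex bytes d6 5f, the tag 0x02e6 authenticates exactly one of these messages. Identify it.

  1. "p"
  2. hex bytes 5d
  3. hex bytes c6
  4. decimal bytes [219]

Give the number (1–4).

Key hex bytes d6 5f is 2 bytes ≤ B = 6; zero-pad to 6 bytes: K' = d6 5f 00 00 00 00.
K' ⊕ ipad = e0 69 36 36 36 36; K' ⊕ opad = 8a 03 5c 5c 5c 5c.
m1: inner = H(e0 69 36 36 36 36 70) = 02 91; tag = H(8a 03 5c 5c 5c 5c 02 91) = 0290
m2: inner = H(e0 69 36 36 36 36 5d) = 02 7e; tag = H(8a 03 5c 5c 5c 5c 02 7e) = 027d
m3: inner = H(e0 69 36 36 36 36 c6) = 02 e7; tag = H(8a 03 5c 5c 5c 5c 02 e7) = 02e6 ← matches
m4: inner = H(e0 69 36 36 36 36 db) = 02 fc; tag = H(8a 03 5c 5c 5c 5c 02 fc) = 02fb

3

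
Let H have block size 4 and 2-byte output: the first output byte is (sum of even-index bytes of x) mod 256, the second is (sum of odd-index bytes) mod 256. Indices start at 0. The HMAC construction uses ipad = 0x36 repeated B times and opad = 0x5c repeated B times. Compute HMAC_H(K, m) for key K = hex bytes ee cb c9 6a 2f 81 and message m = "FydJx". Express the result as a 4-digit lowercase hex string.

Key hex bytes ee cb c9 6a 2f 81 is 6 bytes > B = 4, so hash it first: H(key) = e6 b6, then zero-pad to 4 bytes: K' = e6 b6 00 00.
K' ⊕ ipad = d0 80 36 36.  K' ⊕ opad = ba ea 5c 5c.
Inner input = (K'⊕ipad) ∥ m = d0 80 36 36 ∥ 46 79 64 4a 78.
Inner hash: even-index sum = 552 mod 256 = 40; odd-index sum = 377 mod 256 = 121 → 28 79.
Outer input = (K'⊕opad) ∥ inner = ba ea 5c 5c ∥ 28 79.
Outer hash (tag): even-index sum = 318 mod 256 = 62; odd-index sum = 447 mod 256 = 191 → 3e bf.

3ebf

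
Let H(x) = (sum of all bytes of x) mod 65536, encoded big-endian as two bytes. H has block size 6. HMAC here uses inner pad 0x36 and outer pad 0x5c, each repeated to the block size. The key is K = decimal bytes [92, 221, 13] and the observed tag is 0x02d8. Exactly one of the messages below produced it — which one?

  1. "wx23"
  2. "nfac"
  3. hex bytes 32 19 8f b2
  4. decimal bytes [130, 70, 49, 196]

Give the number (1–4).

4

Key decimal bytes [92, 221, 13] = 5c dd 0d is 3 bytes ≤ B = 6; zero-pad to 6 bytes: K' = 5c dd 0d 00 00 00.
K' ⊕ ipad = 6a eb 3b 36 36 36; K' ⊕ opad = 00 81 51 5c 5c 5c.
m1: inner = H(6a eb 3b 36 36 36 77 78 32 33) = 03 86; tag = H(00 81 51 5c 5c 5c 03 86) = 026f
m2: inner = H(6a eb 3b 36 36 36 6e 66 61 63) = 03 ca; tag = H(00 81 51 5c 5c 5c 03 ca) = 02b3
m3: inner = H(6a eb 3b 36 36 36 32 19 8f b2) = 03 be; tag = H(00 81 51 5c 5c 5c 03 be) = 02a7
m4: inner = H(6a eb 3b 36 36 36 82 46 31 c4) = 03 ef; tag = H(00 81 51 5c 5c 5c 03 ef) = 02d8 ← matches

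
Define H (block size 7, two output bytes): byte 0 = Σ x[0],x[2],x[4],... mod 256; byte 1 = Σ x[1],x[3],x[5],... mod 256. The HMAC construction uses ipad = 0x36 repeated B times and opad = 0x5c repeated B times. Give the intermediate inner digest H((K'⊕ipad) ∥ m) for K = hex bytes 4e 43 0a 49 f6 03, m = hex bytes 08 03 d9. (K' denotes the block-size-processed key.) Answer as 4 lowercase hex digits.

ad0a

Key hex bytes 4e 43 0a 49 f6 03 is 6 bytes ≤ B = 7; zero-pad to 7 bytes: K' = 4e 43 0a 49 f6 03 00.
K' ⊕ ipad = 78 75 3c 7f c0 35 36.
Inner input = 78 75 3c 7f c0 35 36 ∥ 08 03 d9.
Inner hash: even-index sum = 429 mod 256 = 173; odd-index sum = 522 mod 256 = 10 → ad 0a.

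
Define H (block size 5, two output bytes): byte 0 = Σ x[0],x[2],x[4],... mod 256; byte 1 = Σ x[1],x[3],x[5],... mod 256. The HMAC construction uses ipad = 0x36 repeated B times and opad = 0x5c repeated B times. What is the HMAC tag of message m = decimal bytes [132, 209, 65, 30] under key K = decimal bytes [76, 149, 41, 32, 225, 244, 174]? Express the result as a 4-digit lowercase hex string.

aade

Key decimal bytes [76, 149, 41, 32, 225, 244, 174] = 4c 95 29 20 e1 f4 ae is 7 bytes > B = 5, so hash it first: H(key) = 04 a9, then zero-pad to 5 bytes: K' = 04 a9 00 00 00.
K' ⊕ ipad = 32 9f 36 36 36.  K' ⊕ opad = 58 f5 5c 5c 5c.
Inner input = (K'⊕ipad) ∥ m = 32 9f 36 36 36 ∥ 84 d1 41 1e.
Inner hash: even-index sum = 397 mod 256 = 141; odd-index sum = 410 mod 256 = 154 → 8d 9a.
Outer input = (K'⊕opad) ∥ inner = 58 f5 5c 5c 5c ∥ 8d 9a.
Outer hash (tag): even-index sum = 426 mod 256 = 170; odd-index sum = 478 mod 256 = 222 → aa de.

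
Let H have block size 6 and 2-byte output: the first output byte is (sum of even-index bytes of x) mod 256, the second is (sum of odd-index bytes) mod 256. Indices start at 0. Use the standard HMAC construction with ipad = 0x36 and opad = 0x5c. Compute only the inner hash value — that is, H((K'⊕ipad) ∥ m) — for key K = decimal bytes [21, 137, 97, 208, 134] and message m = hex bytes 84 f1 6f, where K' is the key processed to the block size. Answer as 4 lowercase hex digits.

Key decimal bytes [21, 137, 97, 208, 134] = 15 89 61 d0 86 is 5 bytes ≤ B = 6; zero-pad to 6 bytes: K' = 15 89 61 d0 86 00.
K' ⊕ ipad = 23 bf 57 e6 b0 36.
Inner input = 23 bf 57 e6 b0 36 ∥ 84 f1 6f.
Inner hash: even-index sum = 541 mod 256 = 29; odd-index sum = 716 mod 256 = 204 → 1d cc.

1dcc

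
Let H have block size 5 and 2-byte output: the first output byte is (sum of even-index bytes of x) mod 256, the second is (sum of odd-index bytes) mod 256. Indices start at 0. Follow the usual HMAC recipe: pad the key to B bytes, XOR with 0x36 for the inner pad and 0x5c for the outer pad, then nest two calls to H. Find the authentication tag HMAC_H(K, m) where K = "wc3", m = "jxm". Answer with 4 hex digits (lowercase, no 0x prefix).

588f

Key "wc3" = 77 63 33 is 3 bytes ≤ B = 5; zero-pad to 5 bytes: K' = 77 63 33 00 00.
K' ⊕ ipad = 41 55 05 36 36.  K' ⊕ opad = 2b 3f 6f 5c 5c.
Inner input = (K'⊕ipad) ∥ m = 41 55 05 36 36 ∥ 6a 78 6d.
Inner hash: even-index sum = 244 mod 256 = 244; odd-index sum = 354 mod 256 = 98 → f4 62.
Outer input = (K'⊕opad) ∥ inner = 2b 3f 6f 5c 5c ∥ f4 62.
Outer hash (tag): even-index sum = 344 mod 256 = 88; odd-index sum = 399 mod 256 = 143 → 58 8f.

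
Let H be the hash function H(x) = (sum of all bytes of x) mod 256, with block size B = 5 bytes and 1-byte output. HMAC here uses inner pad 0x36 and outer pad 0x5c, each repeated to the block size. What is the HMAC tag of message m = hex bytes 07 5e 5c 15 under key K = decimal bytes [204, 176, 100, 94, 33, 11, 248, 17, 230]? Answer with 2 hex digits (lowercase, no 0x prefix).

Key decimal bytes [204, 176, 100, 94, 33, 11, 248, 17, 230] = cc b0 64 5e 21 0b f8 11 e6 is 9 bytes > B = 5, so hash it first: H(key) = 59, then zero-pad to 5 bytes: K' = 59 00 00 00 00.
K' ⊕ ipad = 6f 36 36 36 36.  K' ⊕ opad = 05 5c 5c 5c 5c.
Inner input = (K'⊕ipad) ∥ m = 6f 36 36 36 36 ∥ 07 5e 5c 15.
Inner hash: sum = 111+54+54+54+54+7+94+92+21 = 541; mod 256 = 29 → 1d.
Outer input = (K'⊕opad) ∥ inner = 05 5c 5c 5c 5c ∥ 1d.
Outer hash (tag): sum = 5+92+92+92+92+29 = 402; mod 256 = 146 → 92.

92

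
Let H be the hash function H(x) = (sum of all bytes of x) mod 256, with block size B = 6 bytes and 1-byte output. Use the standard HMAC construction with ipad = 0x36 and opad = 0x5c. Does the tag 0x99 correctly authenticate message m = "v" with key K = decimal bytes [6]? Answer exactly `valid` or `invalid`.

Key decimal bytes [6] = 06 is 1 byte ≤ B = 6; zero-pad to 6 bytes: K' = 06 00 00 00 00 00.
K' ⊕ ipad = 30 36 36 36 36 36; K' ⊕ opad = 5a 5c 5c 5c 5c 5c.
Inner hash: sum = 48+54+54+54+54+54+118 = 436; mod 256 = 180 → b4.
Outer hash (recomputed tag): sum = 90+92+92+92+92+92+180 = 730; mod 256 = 218 → da.
Recomputed tag = da; claimed = 99 → mismatch.

invalid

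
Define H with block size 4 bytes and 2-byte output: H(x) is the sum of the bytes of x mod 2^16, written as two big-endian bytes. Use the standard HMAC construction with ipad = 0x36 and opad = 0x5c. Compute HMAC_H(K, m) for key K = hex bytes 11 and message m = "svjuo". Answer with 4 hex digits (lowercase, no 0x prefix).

0164

Key hex bytes 11 is 1 byte ≤ B = 4; zero-pad to 4 bytes: K' = 11 00 00 00.
K' ⊕ ipad = 27 36 36 36.  K' ⊕ opad = 4d 5c 5c 5c.
Inner input = (K'⊕ipad) ∥ m = 27 36 36 36 ∥ 73 76 6a 75 6f.
Inner hash: sum = 39+54+54+54+115+118+106+117+111 = 768 → 03 00.
Outer input = (K'⊕opad) ∥ inner = 4d 5c 5c 5c ∥ 03 00.
Outer hash (tag): sum = 77+92+92+92+3+0 = 356 → 01 64.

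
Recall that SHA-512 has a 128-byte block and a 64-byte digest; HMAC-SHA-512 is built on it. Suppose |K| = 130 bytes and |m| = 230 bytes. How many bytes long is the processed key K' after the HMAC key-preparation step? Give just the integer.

128

Key is 130 > 128 bytes, so it is hashed to 64 bytes then zero-padded to 128: |K'| = 128.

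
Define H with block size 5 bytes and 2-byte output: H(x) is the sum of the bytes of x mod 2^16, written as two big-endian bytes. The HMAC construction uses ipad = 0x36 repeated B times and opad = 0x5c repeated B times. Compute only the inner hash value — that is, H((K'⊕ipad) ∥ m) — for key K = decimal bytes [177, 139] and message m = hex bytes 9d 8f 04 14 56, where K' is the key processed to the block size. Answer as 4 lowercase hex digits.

0380

Key decimal bytes [177, 139] = b1 8b is 2 bytes ≤ B = 5; zero-pad to 5 bytes: K' = b1 8b 00 00 00.
K' ⊕ ipad = 87 bd 36 36 36.
Inner input = 87 bd 36 36 36 ∥ 9d 8f 04 14 56.
Inner hash: sum = 135+189+54+54+54+157+143+4+20+86 = 896 → 03 80.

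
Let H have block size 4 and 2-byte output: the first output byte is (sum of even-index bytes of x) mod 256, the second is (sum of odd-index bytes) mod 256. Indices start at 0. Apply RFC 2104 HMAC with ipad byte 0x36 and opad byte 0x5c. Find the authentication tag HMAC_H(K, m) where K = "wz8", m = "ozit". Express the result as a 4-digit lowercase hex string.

Key "wz8" = 77 7a 38 is 3 bytes ≤ B = 4; zero-pad to 4 bytes: K' = 77 7a 38 00.
K' ⊕ ipad = 41 4c 0e 36.  K' ⊕ opad = 2b 26 64 5c.
Inner input = (K'⊕ipad) ∥ m = 41 4c 0e 36 ∥ 6f 7a 69 74.
Inner hash: even-index sum = 295 mod 256 = 39; odd-index sum = 368 mod 256 = 112 → 27 70.
Outer input = (K'⊕opad) ∥ inner = 2b 26 64 5c ∥ 27 70.
Outer hash (tag): even-index sum = 182 mod 256 = 182; odd-index sum = 242 mod 256 = 242 → b6 f2.

b6f2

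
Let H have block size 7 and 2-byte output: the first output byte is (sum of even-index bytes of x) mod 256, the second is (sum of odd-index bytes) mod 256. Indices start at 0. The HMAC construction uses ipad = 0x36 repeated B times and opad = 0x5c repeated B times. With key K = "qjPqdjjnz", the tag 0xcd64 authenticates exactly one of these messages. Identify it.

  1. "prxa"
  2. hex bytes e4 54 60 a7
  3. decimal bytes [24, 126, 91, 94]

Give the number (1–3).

Key "qjPqdjjnz" = 71 6a 50 71 64 6a 6a 6e 7a is 9 bytes > B = 7, so hash it first: H(key) = 09 b3, then zero-pad to 7 bytes: K' = 09 b3 00 00 00 00 00.
K' ⊕ ipad = 3f 85 36 36 36 36 36; K' ⊕ opad = 55 ef 5c 5c 5c 5c 5c.
m1: inner = H(3f 85 36 36 36 36 36 70 72 78 61) = b4 d9; tag = H(55 ef 5c 5c 5c 5c 5c b4 d9) = 425b
m2: inner = H(3f 85 36 36 36 36 36 e4 54 60 a7) = dc 35; tag = H(55 ef 5c 5c 5c 5c 5c dc 35) = 9e83
m3: inner = H(3f 85 36 36 36 36 36 18 7e 5b 5e) = bd 64; tag = H(55 ef 5c 5c 5c 5c 5c bd 64) = cd64 ← matches

3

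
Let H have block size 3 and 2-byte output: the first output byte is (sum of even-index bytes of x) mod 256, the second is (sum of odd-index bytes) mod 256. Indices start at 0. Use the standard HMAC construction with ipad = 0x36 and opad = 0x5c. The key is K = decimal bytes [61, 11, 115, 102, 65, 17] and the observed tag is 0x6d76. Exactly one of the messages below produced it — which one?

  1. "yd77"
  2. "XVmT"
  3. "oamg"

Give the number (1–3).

1

Key decimal bytes [61, 11, 115, 102, 65, 17] = 3d 0b 73 66 41 11 is 6 bytes > B = 3, so hash it first: H(key) = f1 82, then zero-pad to 3 bytes: K' = f1 82 00.
K' ⊕ ipad = c7 b4 36; K' ⊕ opad = ad de 5c.
m1: inner = H(c7 b4 36 79 64 37 37) = 98 64; tag = H(ad de 5c 98 64) = 6d76 ← matches
m2: inner = H(c7 b4 36 58 56 6d 54) = a7 79; tag = H(ad de 5c a7 79) = 8285
m3: inner = H(c7 b4 36 6f 61 6d 67) = c5 90; tag = H(ad de 5c c5 90) = 99a3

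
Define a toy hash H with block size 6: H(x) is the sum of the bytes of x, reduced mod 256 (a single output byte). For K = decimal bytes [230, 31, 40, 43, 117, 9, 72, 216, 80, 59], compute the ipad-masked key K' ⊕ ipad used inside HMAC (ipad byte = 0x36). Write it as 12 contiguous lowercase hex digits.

b73636363636

Key decimal bytes [230, 31, 40, 43, 117, 9, 72, 216, 80, 59] = e6 1f 28 2b 75 09 48 d8 50 3b is 10 bytes > B = 6, so hash it first: H(key) = 81, then zero-pad to 6 bytes: K' = 81 00 00 00 00 00.
XOR each byte with 0x36: 81⊕36=b7, 00⊕36=36, 00⊕36=36, 00⊕36=36, 00⊕36=36, 00⊕36=36.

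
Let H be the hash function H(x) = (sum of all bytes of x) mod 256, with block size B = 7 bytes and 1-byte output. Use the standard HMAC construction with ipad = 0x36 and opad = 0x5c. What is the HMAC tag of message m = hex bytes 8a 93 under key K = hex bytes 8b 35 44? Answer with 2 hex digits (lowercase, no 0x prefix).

ef

Key hex bytes 8b 35 44 is 3 bytes ≤ B = 7; zero-pad to 7 bytes: K' = 8b 35 44 00 00 00 00.
K' ⊕ ipad = bd 03 72 36 36 36 36.  K' ⊕ opad = d7 69 18 5c 5c 5c 5c.
Inner input = (K'⊕ipad) ∥ m = bd 03 72 36 36 36 36 ∥ 8a 93.
Inner hash: sum = 189+3+114+54+54+54+54+138+147 = 807; mod 256 = 39 → 27.
Outer input = (K'⊕opad) ∥ inner = d7 69 18 5c 5c 5c 5c ∥ 27.
Outer hash (tag): sum = 215+105+24+92+92+92+92+39 = 751; mod 256 = 239 → ef.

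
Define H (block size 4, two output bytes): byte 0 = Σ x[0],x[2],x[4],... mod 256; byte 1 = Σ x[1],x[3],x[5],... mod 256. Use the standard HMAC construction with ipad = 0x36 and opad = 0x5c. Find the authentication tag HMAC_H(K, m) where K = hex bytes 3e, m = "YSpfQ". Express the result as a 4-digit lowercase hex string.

16dd

Key hex bytes 3e is 1 byte ≤ B = 4; zero-pad to 4 bytes: K' = 3e 00 00 00.
K' ⊕ ipad = 08 36 36 36.  K' ⊕ opad = 62 5c 5c 5c.
Inner input = (K'⊕ipad) ∥ m = 08 36 36 36 ∥ 59 53 70 66 51.
Inner hash: even-index sum = 344 mod 256 = 88; odd-index sum = 293 mod 256 = 37 → 58 25.
Outer input = (K'⊕opad) ∥ inner = 62 5c 5c 5c ∥ 58 25.
Outer hash (tag): even-index sum = 278 mod 256 = 22; odd-index sum = 221 mod 256 = 221 → 16 dd.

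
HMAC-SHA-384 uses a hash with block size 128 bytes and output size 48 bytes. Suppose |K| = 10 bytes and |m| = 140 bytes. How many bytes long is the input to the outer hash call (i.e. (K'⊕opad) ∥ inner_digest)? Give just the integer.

176

Key is 10 ≤ 128 bytes, zero-padded: |K'| = 128.
Outer input = (K'⊕opad) ∥ H(inner) → 128 + 48 = 176 bytes.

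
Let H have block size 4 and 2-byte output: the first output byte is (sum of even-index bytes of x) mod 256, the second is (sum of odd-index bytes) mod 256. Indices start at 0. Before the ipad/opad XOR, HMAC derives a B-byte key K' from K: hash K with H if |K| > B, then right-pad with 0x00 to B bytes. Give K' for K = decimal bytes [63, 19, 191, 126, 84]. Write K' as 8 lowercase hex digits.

52910000

|K| = 5 > B = 4, so first hash the key.
H(K): even-index sum = 338 mod 256 = 82; odd-index sum = 145 mod 256 = 145 → 52 91.
Zero-pad H(K) = 52 91 to 4 bytes: K' = 52 91 00 00.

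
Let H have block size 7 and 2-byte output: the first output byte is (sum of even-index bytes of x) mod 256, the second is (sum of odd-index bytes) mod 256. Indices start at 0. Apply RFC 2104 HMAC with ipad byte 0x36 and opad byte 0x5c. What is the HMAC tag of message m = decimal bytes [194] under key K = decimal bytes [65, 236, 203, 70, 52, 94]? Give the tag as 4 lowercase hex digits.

Key decimal bytes [65, 236, 203, 70, 52, 94] = 41 ec cb 46 34 5e is 6 bytes ≤ B = 7; zero-pad to 7 bytes: K' = 41 ec cb 46 34 5e 00.
K' ⊕ ipad = 77 da fd 70 02 68 36.  K' ⊕ opad = 1d b0 97 1a 68 02 5c.
Inner input = (K'⊕ipad) ∥ m = 77 da fd 70 02 68 36 ∥ c2.
Inner hash: even-index sum = 428 mod 256 = 172; odd-index sum = 628 mod 256 = 116 → ac 74.
Outer input = (K'⊕opad) ∥ inner = 1d b0 97 1a 68 02 5c ∥ ac 74.
Outer hash (tag): even-index sum = 492 mod 256 = 236; odd-index sum = 376 mod 256 = 120 → ec 78.

ec78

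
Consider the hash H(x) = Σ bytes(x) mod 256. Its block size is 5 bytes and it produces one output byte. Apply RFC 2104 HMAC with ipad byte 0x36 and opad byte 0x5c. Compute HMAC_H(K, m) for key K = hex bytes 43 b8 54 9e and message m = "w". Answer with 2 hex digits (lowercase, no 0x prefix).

e3

Key hex bytes 43 b8 54 9e is 4 bytes ≤ B = 5; zero-pad to 5 bytes: K' = 43 b8 54 9e 00.
K' ⊕ ipad = 75 8e 62 a8 36.  K' ⊕ opad = 1f e4 08 c2 5c.
Inner input = (K'⊕ipad) ∥ m = 75 8e 62 a8 36 ∥ 77.
Inner hash: sum = 117+142+98+168+54+119 = 698; mod 256 = 186 → ba.
Outer input = (K'⊕opad) ∥ inner = 1f e4 08 c2 5c ∥ ba.
Outer hash (tag): sum = 31+228+8+194+92+186 = 739; mod 256 = 227 → e3.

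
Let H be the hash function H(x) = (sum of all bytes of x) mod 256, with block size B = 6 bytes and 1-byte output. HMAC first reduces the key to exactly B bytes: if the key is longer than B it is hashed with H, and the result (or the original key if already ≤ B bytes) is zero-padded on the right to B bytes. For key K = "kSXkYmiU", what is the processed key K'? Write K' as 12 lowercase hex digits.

|K| = 8 > B = 6, so first hash the key.
H(K): sum = 107+83+88+107+89+109+105+85 = 773; mod 256 = 5 → 05.
Zero-pad H(K) = 05 to 6 bytes: K' = 05 00 00 00 00 00.

050000000000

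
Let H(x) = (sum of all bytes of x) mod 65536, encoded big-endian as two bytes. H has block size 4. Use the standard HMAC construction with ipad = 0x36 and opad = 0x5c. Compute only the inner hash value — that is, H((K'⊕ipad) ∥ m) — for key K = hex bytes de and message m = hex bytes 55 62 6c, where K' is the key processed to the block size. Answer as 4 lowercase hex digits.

Key hex bytes de is 1 byte ≤ B = 4; zero-pad to 4 bytes: K' = de 00 00 00.
K' ⊕ ipad = e8 36 36 36.
Inner input = e8 36 36 36 ∥ 55 62 6c.
Inner hash: sum = 232+54+54+54+85+98+108 = 685 → 02 ad.

02ad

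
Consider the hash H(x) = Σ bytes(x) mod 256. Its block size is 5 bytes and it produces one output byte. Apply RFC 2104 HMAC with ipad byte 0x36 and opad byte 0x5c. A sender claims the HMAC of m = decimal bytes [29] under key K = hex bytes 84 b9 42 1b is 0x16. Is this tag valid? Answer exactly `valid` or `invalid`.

invalid

Key hex bytes 84 b9 42 1b is 4 bytes ≤ B = 5; zero-pad to 5 bytes: K' = 84 b9 42 1b 00.
K' ⊕ ipad = b2 8f 74 2d 36; K' ⊕ opad = d8 e5 1e 47 5c.
Inner hash: sum = 178+143+116+45+54+29 = 565; mod 256 = 53 → 35.
Outer hash (recomputed tag): sum = 216+229+30+71+92+53 = 691; mod 256 = 179 → b3.
Recomputed tag = b3; claimed = 16 → mismatch.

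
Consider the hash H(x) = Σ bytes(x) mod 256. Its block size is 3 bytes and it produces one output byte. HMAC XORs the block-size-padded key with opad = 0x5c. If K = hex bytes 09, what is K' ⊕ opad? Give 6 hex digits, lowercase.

Key hex bytes 09 is 1 byte ≤ B = 3; zero-pad to 3 bytes: K' = 09 00 00.
XOR each byte with 0x5c: 09⊕5c=55, 00⊕5c=5c, 00⊕5c=5c.

555c5c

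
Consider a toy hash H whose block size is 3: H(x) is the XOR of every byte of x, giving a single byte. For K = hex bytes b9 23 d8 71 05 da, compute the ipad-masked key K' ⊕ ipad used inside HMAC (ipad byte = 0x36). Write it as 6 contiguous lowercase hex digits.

da3636

Key hex bytes b9 23 d8 71 05 da is 6 bytes > B = 3, so hash it first: H(key) = ec, then zero-pad to 3 bytes: K' = ec 00 00.
XOR each byte with 0x36: ec⊕36=da, 00⊕36=36, 00⊕36=36.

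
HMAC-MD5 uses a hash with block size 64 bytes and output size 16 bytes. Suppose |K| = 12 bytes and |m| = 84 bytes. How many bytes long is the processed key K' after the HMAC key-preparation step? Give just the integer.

64

Key is 12 ≤ 64 bytes, zero-padded: |K'| = 64.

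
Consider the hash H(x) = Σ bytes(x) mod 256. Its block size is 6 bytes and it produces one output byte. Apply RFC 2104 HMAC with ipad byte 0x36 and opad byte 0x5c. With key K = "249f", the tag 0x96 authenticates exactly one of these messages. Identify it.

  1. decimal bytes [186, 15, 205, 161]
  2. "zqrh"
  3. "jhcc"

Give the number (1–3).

3

Key "249f" = 32 34 39 66 is 4 bytes ≤ B = 6; zero-pad to 6 bytes: K' = 32 34 39 66 00 00.
K' ⊕ ipad = 04 02 0f 50 36 36; K' ⊕ opad = 6e 68 65 3a 5c 5c.
m1: inner = H(04 02 0f 50 36 36 ba 0f cd a1) = 08; tag = H(6e 68 65 3a 5c 5c 08) = 35
m2: inner = H(04 02 0f 50 36 36 7a 71 72 68) = 96; tag = H(6e 68 65 3a 5c 5c 96) = c3
m3: inner = H(04 02 0f 50 36 36 6a 68 63 63) = 69; tag = H(6e 68 65 3a 5c 5c 69) = 96 ← matches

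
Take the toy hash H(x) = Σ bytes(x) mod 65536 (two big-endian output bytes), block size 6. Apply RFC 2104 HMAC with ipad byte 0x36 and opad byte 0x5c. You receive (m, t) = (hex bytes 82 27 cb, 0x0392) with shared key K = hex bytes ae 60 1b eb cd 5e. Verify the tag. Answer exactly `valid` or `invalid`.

valid

Key hex bytes ae 60 1b eb cd 5e is exactly B = 6 bytes: K' = ae 60 1b eb cd 5e.
K' ⊕ ipad = 98 56 2d dd fb 68; K' ⊕ opad = f2 3c 47 b7 91 02.
Inner hash: sum = 152+86+45+221+251+104+130+39+203 = 1231 → 04 cf.
Outer hash (recomputed tag): sum = 242+60+71+183+145+2+4+207 = 914 → 03 92.
Recomputed tag = 0392; claimed = 0392 → match.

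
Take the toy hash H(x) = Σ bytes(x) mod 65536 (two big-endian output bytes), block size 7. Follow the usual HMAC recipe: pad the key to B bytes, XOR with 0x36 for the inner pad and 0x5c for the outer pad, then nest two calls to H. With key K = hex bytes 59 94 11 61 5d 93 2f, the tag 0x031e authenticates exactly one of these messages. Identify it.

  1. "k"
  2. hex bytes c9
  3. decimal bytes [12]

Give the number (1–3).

2

Key hex bytes 59 94 11 61 5d 93 2f is exactly B = 7 bytes: K' = 59 94 11 61 5d 93 2f.
K' ⊕ ipad = 6f a2 27 57 6b a5 19; K' ⊕ opad = 05 c8 4d 3d 01 cf 73.
m1: inner = H(6f a2 27 57 6b a5 19 6b) = 03 23; tag = H(05 c8 4d 3d 01 cf 73 03 23) = 02c0
m2: inner = H(6f a2 27 57 6b a5 19 c9) = 03 81; tag = H(05 c8 4d 3d 01 cf 73 03 81) = 031e ← matches
m3: inner = H(6f a2 27 57 6b a5 19 0c) = 02 c4; tag = H(05 c8 4d 3d 01 cf 73 02 c4) = 0360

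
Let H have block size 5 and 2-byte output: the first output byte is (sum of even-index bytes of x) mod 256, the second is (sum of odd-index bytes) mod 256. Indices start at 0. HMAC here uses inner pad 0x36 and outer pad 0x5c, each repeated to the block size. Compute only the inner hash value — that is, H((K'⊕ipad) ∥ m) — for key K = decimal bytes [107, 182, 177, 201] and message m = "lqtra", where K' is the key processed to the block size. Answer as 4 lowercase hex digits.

fdc0

Key decimal bytes [107, 182, 177, 201] = 6b b6 b1 c9 is 4 bytes ≤ B = 5; zero-pad to 5 bytes: K' = 6b b6 b1 c9 00.
K' ⊕ ipad = 5d 80 87 ff 36.
Inner input = 5d 80 87 ff 36 ∥ 6c 71 74 72 61.
Inner hash: even-index sum = 509 mod 256 = 253; odd-index sum = 704 mod 256 = 192 → fd c0.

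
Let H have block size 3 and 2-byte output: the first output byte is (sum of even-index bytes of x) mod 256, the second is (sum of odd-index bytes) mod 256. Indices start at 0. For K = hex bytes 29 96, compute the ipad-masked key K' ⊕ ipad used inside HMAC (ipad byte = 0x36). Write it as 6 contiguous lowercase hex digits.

1fa036

Key hex bytes 29 96 is 2 bytes ≤ B = 3; zero-pad to 3 bytes: K' = 29 96 00.
XOR each byte with 0x36: 29⊕36=1f, 96⊕36=a0, 00⊕36=36.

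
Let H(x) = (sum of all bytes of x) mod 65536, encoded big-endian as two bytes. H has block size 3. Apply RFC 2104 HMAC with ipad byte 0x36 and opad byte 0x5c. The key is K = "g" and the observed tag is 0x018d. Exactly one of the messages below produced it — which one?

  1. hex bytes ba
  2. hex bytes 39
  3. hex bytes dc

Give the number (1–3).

Key "g" = 67 is 1 byte ≤ B = 3; zero-pad to 3 bytes: K' = 67 00 00.
K' ⊕ ipad = 51 36 36; K' ⊕ opad = 3b 5c 5c.
m1: inner = H(51 36 36 ba) = 01 77; tag = H(3b 5c 5c 01 77) = 016b
m2: inner = H(51 36 36 39) = 00 f6; tag = H(3b 5c 5c 00 f6) = 01e9
m3: inner = H(51 36 36 dc) = 01 99; tag = H(3b 5c 5c 01 99) = 018d ← matches

3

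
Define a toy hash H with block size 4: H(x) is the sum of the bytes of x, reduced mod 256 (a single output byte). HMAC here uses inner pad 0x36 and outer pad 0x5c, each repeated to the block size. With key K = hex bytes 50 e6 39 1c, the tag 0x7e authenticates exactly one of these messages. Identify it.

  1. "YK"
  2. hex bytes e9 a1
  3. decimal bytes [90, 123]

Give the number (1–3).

1

Key hex bytes 50 e6 39 1c is exactly B = 4 bytes: K' = 50 e6 39 1c.
K' ⊕ ipad = 66 d0 0f 2a; K' ⊕ opad = 0c ba 65 40.
m1: inner = H(66 d0 0f 2a 59 4b) = 13; tag = H(0c ba 65 40 13) = 7e ← matches
m2: inner = H(66 d0 0f 2a e9 a1) = f9; tag = H(0c ba 65 40 f9) = 64
m3: inner = H(66 d0 0f 2a 5a 7b) = 44; tag = H(0c ba 65 40 44) = af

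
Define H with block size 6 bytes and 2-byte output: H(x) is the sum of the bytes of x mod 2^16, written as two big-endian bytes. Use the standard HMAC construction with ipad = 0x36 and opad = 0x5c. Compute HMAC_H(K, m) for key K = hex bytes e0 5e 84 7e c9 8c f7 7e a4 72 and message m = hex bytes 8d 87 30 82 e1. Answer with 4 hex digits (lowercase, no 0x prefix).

030e

Key hex bytes e0 5e 84 7e c9 8c f7 7e a4 72 is 10 bytes > B = 6, so hash it first: H(key) = 06 20, then zero-pad to 6 bytes: K' = 06 20 00 00 00 00.
K' ⊕ ipad = 30 16 36 36 36 36.  K' ⊕ opad = 5a 7c 5c 5c 5c 5c.
Inner input = (K'⊕ipad) ∥ m = 30 16 36 36 36 36 ∥ 8d 87 30 82 e1.
Inner hash: sum = 48+22+54+54+54+54+141+135+48+130+225 = 965 → 03 c5.
Outer input = (K'⊕opad) ∥ inner = 5a 7c 5c 5c 5c 5c ∥ 03 c5.
Outer hash (tag): sum = 90+124+92+92+92+92+3+197 = 782 → 03 0e.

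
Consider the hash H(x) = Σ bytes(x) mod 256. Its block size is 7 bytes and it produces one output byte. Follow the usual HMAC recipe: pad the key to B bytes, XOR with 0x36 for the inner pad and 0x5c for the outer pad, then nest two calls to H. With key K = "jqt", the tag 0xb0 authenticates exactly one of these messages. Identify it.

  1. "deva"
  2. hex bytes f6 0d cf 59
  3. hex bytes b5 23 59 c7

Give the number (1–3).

3

Key "jqt" = 6a 71 74 is 3 bytes ≤ B = 7; zero-pad to 7 bytes: K' = 6a 71 74 00 00 00 00.
K' ⊕ ipad = 5c 47 42 36 36 36 36; K' ⊕ opad = 36 2d 28 5c 5c 5c 5c.
m1: inner = H(5c 47 42 36 36 36 36 64 65 76 61) = 5d; tag = H(36 2d 28 5c 5c 5c 5c 5d) = 58
m2: inner = H(5c 47 42 36 36 36 36 f6 0d cf 59) = e8; tag = H(36 2d 28 5c 5c 5c 5c e8) = e3
m3: inner = H(5c 47 42 36 36 36 36 b5 23 59 c7) = b5; tag = H(36 2d 28 5c 5c 5c 5c b5) = b0 ← matches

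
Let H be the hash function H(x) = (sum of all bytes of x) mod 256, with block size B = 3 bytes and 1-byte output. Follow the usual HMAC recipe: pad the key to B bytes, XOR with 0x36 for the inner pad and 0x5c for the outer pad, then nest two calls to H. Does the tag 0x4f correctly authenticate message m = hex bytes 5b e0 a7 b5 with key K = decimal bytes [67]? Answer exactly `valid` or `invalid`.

Key decimal bytes [67] = 43 is 1 byte ≤ B = 3; zero-pad to 3 bytes: K' = 43 00 00.
K' ⊕ ipad = 75 36 36; K' ⊕ opad = 1f 5c 5c.
Inner hash: sum = 117+54+54+91+224+167+181 = 888; mod 256 = 120 → 78.
Outer hash (recomputed tag): sum = 31+92+92+120 = 335; mod 256 = 79 → 4f.
Recomputed tag = 4f; claimed = 4f → match.

valid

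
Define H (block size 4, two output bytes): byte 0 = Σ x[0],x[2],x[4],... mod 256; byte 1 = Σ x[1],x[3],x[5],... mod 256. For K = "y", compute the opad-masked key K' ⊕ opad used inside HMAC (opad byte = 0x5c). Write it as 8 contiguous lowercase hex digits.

Key "y" = 79 is 1 byte ≤ B = 4; zero-pad to 4 bytes: K' = 79 00 00 00.
XOR each byte with 0x5c: 79⊕5c=25, 00⊕5c=5c, 00⊕5c=5c, 00⊕5c=5c.

255c5c5c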